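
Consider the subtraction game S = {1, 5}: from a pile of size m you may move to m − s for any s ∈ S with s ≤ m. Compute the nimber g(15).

1

Build the Grundy sequence with g(k) = mex{g(k−s) : s ∈ {1, 5}, s ≤ k}:
k:     0  1  2  3  4  5  6  7  8  9 10 11 12 13 14 15
g(k):  0  1  0  1  0  1  0  1  0  1  0  1  0  1  0  1
So g(15) = 1.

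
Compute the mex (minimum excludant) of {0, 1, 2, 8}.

The values 0, 1, 2 are all present; 3 is the first non-negative integer missing from the set.

3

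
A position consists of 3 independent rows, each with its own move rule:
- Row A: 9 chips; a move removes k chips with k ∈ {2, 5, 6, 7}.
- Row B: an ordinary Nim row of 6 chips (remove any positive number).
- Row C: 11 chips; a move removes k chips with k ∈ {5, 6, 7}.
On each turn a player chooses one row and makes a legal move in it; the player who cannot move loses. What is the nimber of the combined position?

6

Grundy values for row A (subtraction set {2, 5, 6, 7}):
g(0) = mex{} = 0
g(1) = mex{} = 0
g(2) = mex{0} = 1
g(3) = mex{0} = 1
g(4) = mex{1} = 0
g(5) = mex{0,1} = 2
g(6) = mex{0} = 1
g(7) = mex{0,1,2} = 3
g(8) = mex{0,1} = 2
g(9) = mex{0,1,3} = 2
So g(9) = 2.
Row B is a plain Nim row of size 6, so its Grundy value is 6.
Grundy values for row C (subtraction set {5, 6, 7}):
g(0) = mex{} = 0
g(1) = mex{} = 0
g(2) = mex{} = 0
g(3) = mex{} = 0
g(4) = mex{} = 0
g(5) = mex{0} = 1
g(6) = mex{0} = 1
g(7) = mex{0} = 1
g(8) = mex{0} = 1
g(9) = mex{0} = 1
g(10) = mex{0,1} = 2
g(11) = mex{0,1} = 2
So g(11) = 2.
By the Sprague-Grundy theorem, the Grundy value of a sum of independent games is the XOR of the component values.
Combined value = 2 XOR 6 XOR 2 = 6.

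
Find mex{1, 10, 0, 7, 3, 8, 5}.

2

The values 0, 1 are all present; 2 is the first non-negative integer missing from the set.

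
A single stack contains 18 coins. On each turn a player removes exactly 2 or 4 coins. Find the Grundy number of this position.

0

Grundy values for subtraction set {2, 4}:
k:     0  1  2  3  4  5  6  7  8  9 10 11 12 13 14 15 16 17 18
g(k):  0  0  1  1  2  2  0  0  1  1  2  2  0  0  1  1  2  2  0
So g(18) = 0.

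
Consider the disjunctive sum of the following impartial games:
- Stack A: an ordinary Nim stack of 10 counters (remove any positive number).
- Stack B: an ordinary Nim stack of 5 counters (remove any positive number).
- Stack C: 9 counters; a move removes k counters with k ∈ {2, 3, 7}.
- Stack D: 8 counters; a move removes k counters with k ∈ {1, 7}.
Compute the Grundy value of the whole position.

Stack A is a plain Nim stack of size 10, so its Grundy value is 10.
Stack B is a plain Nim stack of size 5, so its Grundy value is 5.
Grundy values for stack C (subtraction set {2, 3, 7}):
g(0) = mex{} = 0
g(1) = mex{} = 0
g(2) = mex{0} = 1
g(3) = mex{0} = 1
g(4) = mex{0,1} = 2
g(5) = mex{1} = 0
g(6) = mex{1,2} = 0
g(7) = mex{0,2} = 1
g(8) = mex{0} = 1
g(9) = mex{0,1} = 2
So g(9) = 2.
For stack D, compute g(0), g(1), … with moves {1, 7}:
k:     0  1  2  3  4  5  6  7  8
g(k):  0  1  0  1  0  1  0  1  0
So g(8) = 0.
By the Sprague-Grundy theorem, the Grundy value of a sum of independent games is the XOR of the component values.
Combined value = 10 ⊕ 5 ⊕ 2 ⊕ 0 = 13.

13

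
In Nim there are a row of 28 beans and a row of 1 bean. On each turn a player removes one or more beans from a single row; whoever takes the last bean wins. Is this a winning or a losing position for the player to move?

Nim-sum: 28 ⊕ 1 = 29.
The nim-sum is 29 ≠ 0, so this is an N-position: the player to move can win.

Winning position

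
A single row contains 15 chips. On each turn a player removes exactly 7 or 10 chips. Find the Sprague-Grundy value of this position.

Build the Grundy sequence with g(k) = mex{g(k−s) : s ∈ {7, 10}, s ≤ k}:
k:     0  1  2  3  4  5  6  7  8  9 10 11 12 13 14 15
g(k):  0  0  0  0  0  0  0  1  1  1  1  1  1  1  2  2
So g(15) = 2.

2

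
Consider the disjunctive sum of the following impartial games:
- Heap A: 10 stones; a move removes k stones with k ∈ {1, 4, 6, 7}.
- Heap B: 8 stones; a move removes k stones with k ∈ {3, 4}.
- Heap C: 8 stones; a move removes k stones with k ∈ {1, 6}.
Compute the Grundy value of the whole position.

For heap A, compute g(0), g(1), … with moves {1, 4, 6, 7}:
g(0) = mex{} = 0
g(1) = mex{0} = 1
g(2) = mex{1} = 0
g(3) = mex{0} = 1
g(4) = mex{0,1} = 2
g(5) = mex{1,2} = 0
g(6) = mex{0} = 1
g(7) = mex{0,1} = 2
g(8) = mex{0,1,2} = 3
g(9) = mex{0,1,3} = 2
g(10) = mex{1,2} = 0
So g(10) = 0.
Grundy values for heap B (subtraction set {3, 4}):
g(0) = mex{} = 0
g(1) = mex{} = 0
g(2) = mex{} = 0
g(3) = mex{0} = 1
g(4) = mex{0} = 1
g(5) = mex{0} = 1
g(6) = mex{0,1} = 2
g(7) = mex{1} = 0
g(8) = mex{1} = 0
So g(8) = 0.
For heap C, compute g(0), g(1), … with moves {1, 6}:
g(0) = mex{} = 0
g(1) = mex{0} = 1
g(2) = mex{1} = 0
g(3) = mex{0} = 1
g(4) = mex{1} = 0
g(5) = mex{0} = 1
g(6) = mex{0,1} = 2
g(7) = mex{1,2} = 0
g(8) = mex{0} = 1
So g(8) = 1.
By the Sprague-Grundy theorem, the Grundy value of a sum of independent games is the XOR of the component values.
Combined value = 0 XOR 0 XOR 1 = 1.

1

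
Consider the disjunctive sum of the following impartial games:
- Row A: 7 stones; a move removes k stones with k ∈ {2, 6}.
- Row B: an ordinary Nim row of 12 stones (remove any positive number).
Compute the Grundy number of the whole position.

13

Grundy values for row A (subtraction set {2, 6}):
k:     0  1  2  3  4  5  6  7
g(k):  0  0  1  1  0  0  1  1
So g(7) = 1.
Row B is a plain Nim row of size 12, so its Grundy value is 12.
By the Sprague-Grundy theorem, the Grundy value of a sum of independent games is the XOR of the component values.
Combined value = 1 XOR 12 = 13.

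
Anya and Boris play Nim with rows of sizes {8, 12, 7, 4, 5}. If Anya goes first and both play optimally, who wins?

Anya wins

Compute the nim-sum pairwise:
8 ^ 12 = 4
4 ^ 7 = 3
3 ^ 4 = 7
7 ^ 5 = 2
The nim-sum is 2 ≠ 0, so this is an N-position: the player to move can win; Anya has a winning move.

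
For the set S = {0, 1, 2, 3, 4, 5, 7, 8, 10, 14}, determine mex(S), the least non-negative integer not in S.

The values 0, 1, 2, 3, 4, 5 are all present; 6 is the first non-negative integer missing from the set.

6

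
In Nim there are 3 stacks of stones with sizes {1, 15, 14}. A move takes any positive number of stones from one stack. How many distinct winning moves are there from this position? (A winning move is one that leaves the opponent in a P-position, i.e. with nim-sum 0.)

0

Nim-sum: 1 XOR 15 XOR 14 = 0.
The nim-sum is already 0, so every move leaves a nonzero nim-sum — there are no winning moves.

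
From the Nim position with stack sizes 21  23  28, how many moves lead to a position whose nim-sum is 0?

Bitwise XOR of the heap sizes:
  10101  (21)
  10111  (23)
  11100  (28)
  -----
  11110  (30)
The overall nim-sum is X = 30. A stack of size p has a winning move iff p XOR X < p (reduce it to p XOR X).
  21: 21 XOR 30 = 11 < 21 — winning move (to 11).
  23: 23 XOR 30 = 9 < 23 — winning move (to 9).
  28: 28 XOR 30 = 2 < 28 — winning move (to 2).
That gives 3 winning moves.

3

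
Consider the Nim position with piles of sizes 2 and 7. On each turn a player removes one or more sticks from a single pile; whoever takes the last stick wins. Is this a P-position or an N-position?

Bitwise XOR of the heap sizes:
  010  (2)
  111  (7)
  ---
  101  (5)
The nim-sum is 5 ≠ 0, so this is an N-position: the player to move can win.

N-position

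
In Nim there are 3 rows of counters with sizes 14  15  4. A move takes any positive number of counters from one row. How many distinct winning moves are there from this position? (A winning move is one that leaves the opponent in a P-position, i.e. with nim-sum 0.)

Nim-sum: 14 ⊕ 15 ⊕ 4 = 5.
The overall nim-sum is X = 5. A row of size p has a winning move iff p XOR X < p (reduce it to p XOR X).
  14: 14 XOR 5 = 11 < 14 — winning move (to 11).
  15: 15 XOR 5 = 10 < 15 — winning move (to 10).
  4: 4 XOR 5 = 1 < 4 — winning move (to 1).
That gives 3 winning moves.

3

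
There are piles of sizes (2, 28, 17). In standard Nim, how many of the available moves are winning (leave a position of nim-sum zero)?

Write each in binary and XOR column by column:
  00010  (2)
  11100  (28)
  10001  (17)
  -----
  01111  (15)
The overall nim-sum is X = 15. A pile of size p has a winning move iff p XOR X < p (reduce it to p XOR X).
  2: 2 XOR 15 = 13 ≥ 2 — no move.
  28: 28 XOR 15 = 19 < 28 — winning move (to 19).
  17: 17 XOR 15 = 30 ≥ 17 — no move.
That gives 1 winning move.

1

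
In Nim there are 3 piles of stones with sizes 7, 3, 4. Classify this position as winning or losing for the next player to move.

Losing position

Nim-sum: 7 ⊕ 3 ⊕ 4 = 0.
The nim-sum is 0, so this is a P-position: the player to move is in a losing position under optimal play.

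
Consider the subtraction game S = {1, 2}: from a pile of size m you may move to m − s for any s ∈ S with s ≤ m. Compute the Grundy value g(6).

Compute g(0), g(1), … for moves {1, 2}:
k:     0  1  2  3  4  5  6
g(k):  0  1  2  0  1  2  0
So g(6) = 0.

0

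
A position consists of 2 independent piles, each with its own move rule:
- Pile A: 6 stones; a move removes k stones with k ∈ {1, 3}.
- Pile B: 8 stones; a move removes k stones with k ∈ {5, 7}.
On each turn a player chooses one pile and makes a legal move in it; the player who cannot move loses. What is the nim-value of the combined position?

1

For pile A, compute g(0), g(1), … with moves {1, 3}:
g(0) = mex{} = 0
g(1) = mex{0} = 1
g(2) = mex{1} = 0
g(3) = mex{0} = 1
g(4) = mex{1} = 0
g(5) = mex{0} = 1
g(6) = mex{1} = 0
So g(6) = 0.
Grundy values for pile B (subtraction set {5, 7}):
g(0) = mex{} = 0
g(1) = mex{} = 0
g(2) = mex{} = 0
g(3) = mex{} = 0
g(4) = mex{} = 0
g(5) = mex{0} = 1
g(6) = mex{0} = 1
g(7) = mex{0} = 1
g(8) = mex{0} = 1
So g(8) = 1.
By the Sprague-Grundy theorem, the Grundy value of a sum of independent games is the XOR of the component values.
Combined value = 0 ⊕ 1 = 1.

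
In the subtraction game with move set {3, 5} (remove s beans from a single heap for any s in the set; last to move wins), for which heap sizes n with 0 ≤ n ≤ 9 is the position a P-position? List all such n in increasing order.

0, 1, 2, 8, 9

Grundy values for subtraction set {3, 5}:
g(0) = mex{} = 0
g(1) = mex{} = 0
g(2) = mex{} = 0
g(3) = mex{0} = 1
g(4) = mex{0} = 1
g(5) = mex{0} = 1
g(6) = mex{0,1} = 2
g(7) = mex{0,1} = 2
g(8) = mex{1} = 0
g(9) = mex{1,2} = 0
The P-positions (g = 0) in 0..9 are 0, 1, 2, 8, 9.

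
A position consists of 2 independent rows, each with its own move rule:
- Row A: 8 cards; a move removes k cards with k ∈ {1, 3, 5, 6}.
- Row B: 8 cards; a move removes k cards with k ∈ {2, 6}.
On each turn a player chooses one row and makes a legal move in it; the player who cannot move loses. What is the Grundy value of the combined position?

For row A, compute g(0), g(1), … with moves {1, 3, 5, 6}:
k:     0  1  2  3  4  5  6  7  8
g(k):  0  1  0  1  0  1  2  3  2
So g(8) = 2.
Build the Grundy sequence for row B with g(k) = mex{g(k−s) : s ∈ {2, 6}, s ≤ k}:
g(0) = mex{} = 0
g(1) = mex{} = 0
g(2) = mex{0} = 1
g(3) = mex{0} = 1
g(4) = mex{1} = 0
g(5) = mex{1} = 0
g(6) = mex{0} = 1
g(7) = mex{0} = 1
g(8) = mex{1} = 0
So g(8) = 0.
The value of a disjunctive sum is the nim-sum of the parts.
Combined value = 2 XOR 0 = 2.

2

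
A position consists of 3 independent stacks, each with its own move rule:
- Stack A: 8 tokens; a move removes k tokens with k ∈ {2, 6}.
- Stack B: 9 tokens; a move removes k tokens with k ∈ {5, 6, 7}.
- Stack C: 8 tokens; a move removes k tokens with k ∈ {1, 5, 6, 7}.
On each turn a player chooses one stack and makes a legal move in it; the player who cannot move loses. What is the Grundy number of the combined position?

Grundy values for stack A (subtraction set {2, 6}):
k:     0  1  2  3  4  5  6  7  8
g(k):  0  0  1  1  0  0  1  1  0
So g(8) = 0.
Grundy values for stack B (subtraction set {5, 6, 7}):
k:     0  1  2  3  4  5  6  7  8  9
g(k):  0  0  0  0  0  1  1  1  1  1
So g(9) = 1.
For stack C, compute g(0), g(1), … with moves {1, 5, 6, 7}:
g(0) = mex{} = 0
g(1) = mex{0} = 1
g(2) = mex{1} = 0
g(3) = mex{0} = 1
g(4) = mex{1} = 0
g(5) = mex{0} = 1
g(6) = mex{0,1} = 2
g(7) = mex{0,1,2} = 3
g(8) = mex{0,1,3} = 2
So g(8) = 2.
The value of a disjunctive sum is the nim-sum of the parts.
Combined value = 0 ⊕ 1 ⊕ 2 = 3.

3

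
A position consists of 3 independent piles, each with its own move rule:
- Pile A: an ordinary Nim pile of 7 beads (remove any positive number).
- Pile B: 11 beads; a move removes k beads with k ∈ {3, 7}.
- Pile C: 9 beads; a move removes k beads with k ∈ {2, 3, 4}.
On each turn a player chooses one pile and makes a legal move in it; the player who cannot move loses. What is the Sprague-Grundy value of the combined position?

Pile A is a plain Nim pile of size 7, so its Grundy value is 7.
Grundy values for pile B (subtraction set {3, 7}):
k:     0  1  2  3  4  5  6  7  8  9 10 11
g(k):  0  0  0  1  1  1  0  2  2  1  0  0
So g(11) = 0.
Build the Grundy sequence for pile C with g(k) = mex{g(k−s) : s ∈ {2, 3, 4}, s ≤ k}:
g(0) = mex{} = 0
g(1) = mex{} = 0
g(2) = mex{0} = 1
g(3) = mex{0} = 1
g(4) = mex{0,1} = 2
g(5) = mex{0,1} = 2
g(6) = mex{1,2} = 0
g(7) = mex{1,2} = 0
g(8) = mex{0,2} = 1
g(9) = mex{0,2} = 1
So g(9) = 1.
By the Sprague-Grundy theorem, the Grundy value of a sum of independent games is the XOR of the component values.
Combined value = 7 XOR 0 XOR 1 = 6.

6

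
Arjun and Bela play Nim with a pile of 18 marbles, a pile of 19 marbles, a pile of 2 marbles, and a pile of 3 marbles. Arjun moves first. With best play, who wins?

Bela wins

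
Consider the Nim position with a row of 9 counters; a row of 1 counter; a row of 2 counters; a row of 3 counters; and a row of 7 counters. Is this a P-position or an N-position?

N-position

In binary:
  1001  (9)
  0001  (1)
  0010  (2)
  0011  (3)
  0111  (7)
  ----
  1110  (14)
The nim-sum is 14 ≠ 0, so this is an N-position: the player to move can win.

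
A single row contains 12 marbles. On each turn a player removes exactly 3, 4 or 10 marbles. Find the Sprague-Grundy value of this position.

Compute g(0), g(1), … for moves {3, 4, 10}:
g(0) = mex{} = 0
g(1) = mex{} = 0
g(2) = mex{} = 0
g(3) = mex{0} = 1
g(4) = mex{0} = 1
g(5) = mex{0} = 1
g(6) = mex{0,1} = 2
g(7) = mex{1} = 0
g(8) = mex{1} = 0
g(9) = mex{1,2} = 0
g(10) = mex{0,2} = 1
g(11) = mex{0} = 1
g(12) = mex{0} = 1
So g(12) = 1.

1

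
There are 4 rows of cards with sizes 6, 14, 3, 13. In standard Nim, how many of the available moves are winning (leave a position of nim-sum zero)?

Compute the nim-sum pairwise:
6 ⊕ 14 = 8
8 ⊕ 3 = 11
11 ⊕ 13 = 6
The overall nim-sum is X = 6. A row of size p has a winning move iff p XOR X < p (reduce it to p XOR X).
  6: 6 XOR 6 = 0 < 6 — winning move (to 0).
  14: 14 XOR 6 = 8 < 14 — winning move (to 8).
  3: 3 XOR 6 = 5 ≥ 3 — no move.
  13: 13 XOR 6 = 11 < 13 — winning move (to 11).
That gives 3 winning moves.

3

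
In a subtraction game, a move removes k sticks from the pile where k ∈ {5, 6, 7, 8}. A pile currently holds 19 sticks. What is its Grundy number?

1

Grundy values for subtraction set {5, 6, 7, 8}:
k:     0  1  2  3  4  5  6  7  8  9 10 11 12 13 14 15 16 17 18 19
g(k):  0  0  0  0  0  1  1  1  1  1  2  2  2  0  0  0  0  0  1  1
So g(19) = 1.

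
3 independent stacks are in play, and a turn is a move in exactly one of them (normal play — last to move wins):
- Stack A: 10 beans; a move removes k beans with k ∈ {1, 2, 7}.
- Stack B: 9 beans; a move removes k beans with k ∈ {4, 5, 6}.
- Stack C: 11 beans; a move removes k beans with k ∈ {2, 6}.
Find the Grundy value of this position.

2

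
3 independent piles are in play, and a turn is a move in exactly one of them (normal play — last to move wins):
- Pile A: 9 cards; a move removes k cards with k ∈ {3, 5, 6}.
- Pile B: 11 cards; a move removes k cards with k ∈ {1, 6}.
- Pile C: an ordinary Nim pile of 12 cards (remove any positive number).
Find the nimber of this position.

12

For pile A, compute g(0), g(1), … with moves {3, 5, 6}:
g(0) = mex{} = 0
g(1) = mex{} = 0
g(2) = mex{} = 0
g(3) = mex{0} = 1
g(4) = mex{0} = 1
g(5) = mex{0} = 1
g(6) = mex{0,1} = 2
g(7) = mex{0,1} = 2
g(8) = mex{0,1} = 2
g(9) = mex{1,2} = 0
So g(9) = 0.
For pile B, compute g(0), g(1), … with moves {1, 6}:
g(0) = mex{} = 0
g(1) = mex{0} = 1
g(2) = mex{1} = 0
g(3) = mex{0} = 1
g(4) = mex{1} = 0
g(5) = mex{0} = 1
g(6) = mex{0,1} = 2
g(7) = mex{1,2} = 0
g(8) = mex{0} = 1
g(9) = mex{1} = 0
g(10) = mex{0} = 1
g(11) = mex{1} = 0
So g(11) = 0.
Pile C is a plain Nim pile of size 12, so its Grundy value is 12.
By the Sprague-Grundy theorem, the Grundy value of a sum of independent games is the XOR of the component values.
Combined value = 0 XOR 0 XOR 12 = 12.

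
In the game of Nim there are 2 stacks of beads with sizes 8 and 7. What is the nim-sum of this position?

15

Bitwise XOR of the heap sizes:
  1000  (8)
  0111  (7)
  ----
  1111  (15)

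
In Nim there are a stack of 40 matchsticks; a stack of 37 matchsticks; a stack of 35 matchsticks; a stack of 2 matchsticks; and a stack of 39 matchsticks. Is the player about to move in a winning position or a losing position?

Compute the nim-sum pairwise:
40 ⊕ 37 = 13
13 ⊕ 35 = 46
46 ⊕ 2 = 44
44 ⊕ 39 = 11
The nim-sum is 11 ≠ 0, so this is an N-position: the player to move can win.

Winning position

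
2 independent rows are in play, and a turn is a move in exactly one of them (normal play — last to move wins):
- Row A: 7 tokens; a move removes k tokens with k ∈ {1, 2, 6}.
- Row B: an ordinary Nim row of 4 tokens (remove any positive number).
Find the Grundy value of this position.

Build the Grundy sequence for row A with g(k) = mex{g(k−s) : s ∈ {1, 2, 6}, s ≤ k}:
k:     0  1  2  3  4  5  6  7
g(k):  0  1  2  0  1  2  3  0
So g(7) = 0.
Row B is a plain Nim row of size 4, so its Grundy value is 4.
The value of a disjunctive sum is the nim-sum of the parts.
Combined value = 0 XOR 4 = 4.

4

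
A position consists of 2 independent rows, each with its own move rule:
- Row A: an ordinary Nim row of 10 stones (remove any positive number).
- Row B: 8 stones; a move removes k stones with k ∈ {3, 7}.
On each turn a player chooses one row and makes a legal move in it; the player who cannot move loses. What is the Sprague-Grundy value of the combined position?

Row A is a plain Nim row of size 10, so its Grundy value is 10.
For row B, compute g(0), g(1), … with moves {3, 7}:
k:     0  1  2  3  4  5  6  7  8
g(k):  0  0  0  1  1  1  0  2  2
So g(8) = 2.
By the Sprague-Grundy theorem, the Grundy value of a sum of independent games is the XOR of the component values.
Combined value = 10 XOR 2 = 8.

8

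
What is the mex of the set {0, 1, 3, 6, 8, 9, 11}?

The values 0, 1 are all present; 2 is the first non-negative integer missing from the set.

2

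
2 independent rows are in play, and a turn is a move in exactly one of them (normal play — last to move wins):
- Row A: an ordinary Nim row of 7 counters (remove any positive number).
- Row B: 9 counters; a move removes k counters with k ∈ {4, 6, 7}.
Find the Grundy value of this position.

5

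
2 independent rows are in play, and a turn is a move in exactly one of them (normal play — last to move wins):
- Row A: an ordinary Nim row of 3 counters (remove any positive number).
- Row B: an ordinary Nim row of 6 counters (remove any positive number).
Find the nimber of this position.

5

Row A is a plain Nim row of size 3, so its Grundy value is 3.
Row B is a plain Nim row of size 6, so its Grundy value is 6.
The value of a disjunctive sum is the nim-sum of the parts.
Combined value = 3 ⊕ 6 = 5.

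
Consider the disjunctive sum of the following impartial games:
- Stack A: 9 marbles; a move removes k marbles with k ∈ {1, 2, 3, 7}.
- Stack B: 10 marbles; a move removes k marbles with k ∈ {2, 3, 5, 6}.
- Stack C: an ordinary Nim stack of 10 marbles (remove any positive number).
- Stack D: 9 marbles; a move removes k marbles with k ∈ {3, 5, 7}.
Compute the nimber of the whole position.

For stack A, compute g(0), g(1), … with moves {1, 2, 3, 7}:
g(0) = mex{} = 0
g(1) = mex{0} = 1
g(2) = mex{0,1} = 2
g(3) = mex{0,1,2} = 3
g(4) = mex{1,2,3} = 0
g(5) = mex{0,2,3} = 1
g(6) = mex{0,1,3} = 2
g(7) = mex{0,1,2} = 3
g(8) = mex{1,2,3} = 0
g(9) = mex{0,2,3} = 1
So g(9) = 1.
For stack B, compute g(0), g(1), … with moves {2, 3, 5, 6}:
k:     0  1  2  3  4  5  6  7  8  9 10
g(k):  0  0  1  1  2  2  3  3  0  0  1
So g(10) = 1.
Stack C is a plain Nim stack of size 10, so its Grundy value is 10.
Grundy values for stack D (subtraction set {3, 5, 7}):
k:     0  1  2  3  4  5  6  7  8  9
g(k):  0  0  0  1  1  1  2  2  2  3
So g(9) = 3.
By the Sprague-Grundy theorem, the Grundy value of a sum of independent games is the XOR of the component values.
Combined value = 1 XOR 1 XOR 10 XOR 3 = 9.

9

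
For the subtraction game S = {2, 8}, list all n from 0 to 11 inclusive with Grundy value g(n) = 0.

0, 1, 4, 5, 10, 11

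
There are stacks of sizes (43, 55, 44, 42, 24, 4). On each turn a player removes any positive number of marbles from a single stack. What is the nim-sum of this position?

6

In binary:
  101011  (43)
  110111  (55)
  101100  (44)
  101010  (42)
  011000  (24)
  000100  (4)
  ------
  000110  (6)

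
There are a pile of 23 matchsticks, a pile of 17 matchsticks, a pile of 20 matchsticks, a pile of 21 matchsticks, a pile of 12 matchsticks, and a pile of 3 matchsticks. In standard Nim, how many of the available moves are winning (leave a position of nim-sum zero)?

1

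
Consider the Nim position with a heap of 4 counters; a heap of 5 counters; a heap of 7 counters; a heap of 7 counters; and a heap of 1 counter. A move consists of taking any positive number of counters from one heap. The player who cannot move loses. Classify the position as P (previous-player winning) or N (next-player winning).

P-position

Compute the nim-sum pairwise:
4 XOR 5 = 1
1 XOR 7 = 6
6 XOR 7 = 1
1 XOR 1 = 0
The nim-sum is 0, so this is a P-position: the player to move is in a losing position under optimal play.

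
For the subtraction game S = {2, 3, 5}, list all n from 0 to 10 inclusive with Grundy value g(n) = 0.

0, 1, 7, 8

Build the Grundy sequence with g(k) = mex{g(k−s) : s ∈ {2, 3, 5}, s ≤ k}:
k:     0  1  2  3  4  5  6  7  8  9 10
g(k):  0  0  1  1  2  2  3  0  0  1  1
The P-positions (g = 0) in 0..10 are 0, 1, 7, 8.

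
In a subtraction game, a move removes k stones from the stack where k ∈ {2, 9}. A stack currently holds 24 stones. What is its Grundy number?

1

Grundy values for subtraction set {2, 9}:
k:     0  1  2  3  4  5  6  7  8  9 10 11 12 13 14 15 16 17 18 19 20 21 22 23 24
g(k):  0  0  1  1  0  0  1  1  0  2  1  0  0  1  1  0  0  1  1  0  2  1  0  0  1
So g(24) = 1.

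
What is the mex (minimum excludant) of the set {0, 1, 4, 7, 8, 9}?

The values 0, 1 are all present; 2 is the first non-negative integer missing from the set.

2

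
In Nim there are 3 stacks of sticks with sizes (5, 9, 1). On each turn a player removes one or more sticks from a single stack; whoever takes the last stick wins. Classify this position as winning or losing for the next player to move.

In binary:
  0101  (5)
  1001  (9)
  0001  (1)
  ----
  1101  (13)
The nim-sum is 13 ≠ 0, so this is an N-position: the player to move can win.

Winning position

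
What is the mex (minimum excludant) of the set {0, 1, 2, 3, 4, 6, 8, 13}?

The values 0, 1, 2, 3, 4 are all present; 5 is the first non-negative integer missing from the set.

5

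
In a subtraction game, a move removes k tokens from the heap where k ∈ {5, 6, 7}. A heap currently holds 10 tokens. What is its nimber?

Compute g(0), g(1), … for moves {5, 6, 7}:
k:     0  1  2  3  4  5  6  7  8  9 10
g(k):  0  0  0  0  0  1  1  1  1  1  2
So g(10) = 2.

2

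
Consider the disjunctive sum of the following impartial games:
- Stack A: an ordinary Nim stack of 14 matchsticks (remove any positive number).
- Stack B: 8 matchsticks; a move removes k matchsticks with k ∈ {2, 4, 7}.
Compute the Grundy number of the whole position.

Stack A is a plain Nim stack of size 14, so its Grundy value is 14.
Build the Grundy sequence for stack B with g(k) = mex{g(k−s) : s ∈ {2, 4, 7}, s ≤ k}:
g(0) = mex{} = 0
g(1) = mex{} = 0
g(2) = mex{0} = 1
g(3) = mex{0} = 1
g(4) = mex{0,1} = 2
g(5) = mex{0,1} = 2
g(6) = mex{1,2} = 0
g(7) = mex{0,1,2} = 3
g(8) = mex{0,2} = 1
So g(8) = 1.
The value of a disjunctive sum is the nim-sum of the parts.
Combined value = 14 XOR 1 = 15.

15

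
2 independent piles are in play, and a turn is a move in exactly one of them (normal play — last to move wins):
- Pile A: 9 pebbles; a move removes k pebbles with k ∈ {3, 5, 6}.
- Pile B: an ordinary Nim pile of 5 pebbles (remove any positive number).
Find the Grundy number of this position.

Grundy values for pile A (subtraction set {3, 5, 6}):
k:     0  1  2  3  4  5  6  7  8  9
g(k):  0  0  0  1  1  1  2  2  2  0
So g(9) = 0.
Pile B is a plain Nim pile of size 5, so its Grundy value is 5.
By the Sprague-Grundy theorem, the Grundy value of a sum of independent games is the XOR of the component values.
Combined value = 0 XOR 5 = 5.

5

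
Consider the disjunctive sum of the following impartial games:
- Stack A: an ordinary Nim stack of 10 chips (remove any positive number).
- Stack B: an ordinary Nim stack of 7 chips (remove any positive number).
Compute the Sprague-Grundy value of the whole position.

13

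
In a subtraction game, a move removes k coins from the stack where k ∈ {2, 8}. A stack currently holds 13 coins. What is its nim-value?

1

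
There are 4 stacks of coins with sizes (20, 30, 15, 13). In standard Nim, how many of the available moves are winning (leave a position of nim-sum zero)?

3

In binary:
  10100  (20)
  11110  (30)
  01111  (15)
  01101  (13)
  -----
  01000  (8)
The overall nim-sum is X = 8. A stack of size p has a winning move iff p XOR X < p (reduce it to p XOR X).
  20: 20 XOR 8 = 28 ≥ 20 — no move.
  30: 30 XOR 8 = 22 < 30 — winning move (to 22).
  15: 15 XOR 8 = 7 < 15 — winning move (to 7).
  13: 13 XOR 8 = 5 < 13 — winning move (to 5).
That gives 3 winning moves.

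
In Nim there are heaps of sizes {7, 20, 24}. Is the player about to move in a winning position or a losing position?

Winning position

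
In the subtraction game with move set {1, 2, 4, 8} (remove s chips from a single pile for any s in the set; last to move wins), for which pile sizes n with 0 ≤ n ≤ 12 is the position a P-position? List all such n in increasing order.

0, 3, 6, 9, 12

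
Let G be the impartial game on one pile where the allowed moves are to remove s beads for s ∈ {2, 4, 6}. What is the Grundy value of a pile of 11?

1

Compute g(0), g(1), … for moves {2, 4, 6}:
k:     0  1  2  3  4  5  6  7  8  9 10 11
g(k):  0  0  1  1  2  2  3  3  0  0  1  1
So g(11) = 1.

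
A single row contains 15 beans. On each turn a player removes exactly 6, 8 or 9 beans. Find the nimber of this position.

Grundy values for subtraction set {6, 8, 9}:
k:     0  1  2  3  4  5  6  7  8  9 10 11 12 13 14 15
g(k):  0  0  0  0  0  0  1  1  1  1  1  1  2  2  2  0
So g(15) = 0.

0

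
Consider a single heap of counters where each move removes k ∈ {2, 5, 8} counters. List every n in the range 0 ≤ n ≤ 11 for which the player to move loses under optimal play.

0, 1, 4, 7, 10, 11

Build the Grundy sequence with g(k) = mex{g(k−s) : s ∈ {2, 5, 8}, s ≤ k}:
g(0) = mex{} = 0
g(1) = mex{} = 0
g(2) = mex{0} = 1
g(3) = mex{0} = 1
g(4) = mex{1} = 0
g(5) = mex{0,1} = 2
g(6) = mex{0} = 1
g(7) = mex{1,2} = 0
g(8) = mex{0,1} = 2
g(9) = mex{0} = 1
g(10) = mex{1,2} = 0
g(11) = mex{1} = 0
The P-positions (g = 0) in 0..11 are 0, 1, 4, 7, 10, 11.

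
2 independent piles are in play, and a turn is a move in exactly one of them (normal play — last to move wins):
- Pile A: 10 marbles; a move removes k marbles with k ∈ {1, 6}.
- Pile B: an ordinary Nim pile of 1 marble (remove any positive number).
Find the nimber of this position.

Build the Grundy sequence for pile A with g(k) = mex{g(k−s) : s ∈ {1, 6}, s ≤ k}:
g(0) = mex{} = 0
g(1) = mex{0} = 1
g(2) = mex{1} = 0
g(3) = mex{0} = 1
g(4) = mex{1} = 0
g(5) = mex{0} = 1
g(6) = mex{0,1} = 2
g(7) = mex{1,2} = 0
g(8) = mex{0} = 1
g(9) = mex{1} = 0
g(10) = mex{0} = 1
So g(10) = 1.
Pile B is a plain Nim pile of size 1, so its Grundy value is 1.
The value of a disjunctive sum is the nim-sum of the parts.
Combined value = 1 XOR 1 = 0.

0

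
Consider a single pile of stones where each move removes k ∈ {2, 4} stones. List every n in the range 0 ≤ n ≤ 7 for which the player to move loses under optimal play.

0, 1, 6, 7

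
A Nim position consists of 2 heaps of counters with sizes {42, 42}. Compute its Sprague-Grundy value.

0

Nim-sum: 42 XOR 42 = 0.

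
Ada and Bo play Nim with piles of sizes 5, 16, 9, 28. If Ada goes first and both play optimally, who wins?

Nim-sum: 5 ⊕ 16 ⊕ 9 ⊕ 28 = 0.
The nim-sum is 0, so this is a P-position: the player to move is in a losing position under optimal play; Ada is about to move from it and so loses — Bo wins.

Bo wins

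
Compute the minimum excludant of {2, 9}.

0 is not in the set, so the mex is 0.

0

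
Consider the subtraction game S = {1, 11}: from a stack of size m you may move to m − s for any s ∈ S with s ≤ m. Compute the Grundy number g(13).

Compute g(0), g(1), … for moves {1, 11}:
g(0) = mex{} = 0
g(1) = mex{0} = 1
g(2) = mex{1} = 0
g(3) = mex{0} = 1
g(4) = mex{1} = 0
g(5) = mex{0} = 1
g(6) = mex{1} = 0
g(7) = mex{0} = 1
g(8) = mex{1} = 0
g(9) = mex{0} = 1
g(10) = mex{1} = 0
g(11) = mex{0} = 1
g(12) = mex{1} = 0
g(13) = mex{0} = 1
So g(13) = 1.

1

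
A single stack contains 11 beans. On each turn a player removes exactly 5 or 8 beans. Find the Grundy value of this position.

Build the Grundy sequence with g(k) = mex{g(k−s) : s ∈ {5, 8}, s ≤ k}:
g(0) = mex{} = 0
g(1) = mex{} = 0
g(2) = mex{} = 0
g(3) = mex{} = 0
g(4) = mex{} = 0
g(5) = mex{0} = 1
g(6) = mex{0} = 1
g(7) = mex{0} = 1
g(8) = mex{0} = 1
g(9) = mex{0} = 1
g(10) = mex{0,1} = 2
g(11) = mex{0,1} = 2
So g(11) = 2.

2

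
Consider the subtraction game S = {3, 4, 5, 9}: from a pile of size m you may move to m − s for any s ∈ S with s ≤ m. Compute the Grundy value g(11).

1

Grundy values for subtraction set {3, 4, 5, 9}:
g(0) = mex{} = 0
g(1) = mex{} = 0
g(2) = mex{} = 0
g(3) = mex{0} = 1
g(4) = mex{0} = 1
g(5) = mex{0} = 1
g(6) = mex{0,1} = 2
g(7) = mex{0,1} = 2
g(8) = mex{1} = 0
g(9) = mex{0,1,2} = 3
g(10) = mex{0,1,2} = 3
g(11) = mex{0,2} = 1
So g(11) = 1.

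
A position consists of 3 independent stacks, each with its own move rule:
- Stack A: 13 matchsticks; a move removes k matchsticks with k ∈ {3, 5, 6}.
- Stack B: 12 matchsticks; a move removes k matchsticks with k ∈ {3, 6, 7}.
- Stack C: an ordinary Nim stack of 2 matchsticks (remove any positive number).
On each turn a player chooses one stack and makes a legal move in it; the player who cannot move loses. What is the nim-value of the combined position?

3

For stack A, compute g(0), g(1), … with moves {3, 5, 6}:
g(0) = mex{} = 0
g(1) = mex{} = 0
g(2) = mex{} = 0
g(3) = mex{0} = 1
g(4) = mex{0} = 1
g(5) = mex{0} = 1
g(6) = mex{0,1} = 2
g(7) = mex{0,1} = 2
g(8) = mex{0,1} = 2
g(9) = mex{1,2} = 0
g(10) = mex{1,2} = 0
g(11) = mex{1,2} = 0
g(12) = mex{0,2} = 1
g(13) = mex{0,2} = 1
So g(13) = 1.
Build the Grundy sequence for stack B with g(k) = mex{g(k−s) : s ∈ {3, 6, 7}, s ≤ k}:
g(0) = mex{} = 0
g(1) = mex{} = 0
g(2) = mex{} = 0
g(3) = mex{0} = 1
g(4) = mex{0} = 1
g(5) = mex{0} = 1
g(6) = mex{0,1} = 2
g(7) = mex{0,1} = 2
g(8) = mex{0,1} = 2
g(9) = mex{0,1,2} = 3
g(10) = mex{1,2} = 0
g(11) = mex{1,2} = 0
g(12) = mex{1,2,3} = 0
So g(12) = 0.
Stack C is a plain Nim stack of size 2, so its Grundy value is 2.
The value of a disjunctive sum is the nim-sum of the parts.
Combined value = 1 ⊕ 0 ⊕ 2 = 3.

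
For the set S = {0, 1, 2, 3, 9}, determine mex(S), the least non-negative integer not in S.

4

The values 0, 1, 2, 3 are all present; 4 is the first non-negative integer missing from the set.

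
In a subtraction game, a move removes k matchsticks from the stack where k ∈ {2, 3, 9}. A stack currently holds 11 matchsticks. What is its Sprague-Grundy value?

0

Grundy values for subtraction set {2, 3, 9}:
g(0) = mex{} = 0
g(1) = mex{} = 0
g(2) = mex{0} = 1
g(3) = mex{0} = 1
g(4) = mex{0,1} = 2
g(5) = mex{1} = 0
g(6) = mex{1,2} = 0
g(7) = mex{0,2} = 1
g(8) = mex{0} = 1
g(9) = mex{0,1} = 2
g(10) = mex{0,1} = 2
g(11) = mex{1,2} = 0
So g(11) = 0.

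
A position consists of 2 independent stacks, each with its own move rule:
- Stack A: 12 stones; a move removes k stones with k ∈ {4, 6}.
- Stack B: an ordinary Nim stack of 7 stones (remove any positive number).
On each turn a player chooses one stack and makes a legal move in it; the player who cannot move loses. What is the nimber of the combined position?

For stack A, compute g(0), g(1), … with moves {4, 6}:
g(0) = mex{} = 0
g(1) = mex{} = 0
g(2) = mex{} = 0
g(3) = mex{} = 0
g(4) = mex{0} = 1
g(5) = mex{0} = 1
g(6) = mex{0} = 1
g(7) = mex{0} = 1
g(8) = mex{0,1} = 2
g(9) = mex{0,1} = 2
g(10) = mex{1} = 0
g(11) = mex{1} = 0
g(12) = mex{1,2} = 0
So g(12) = 0.
Stack B is a plain Nim stack of size 7, so its Grundy value is 7.
By the Sprague-Grundy theorem, the Grundy value of a sum of independent games is the XOR of the component values.
Combined value = 0 ⊕ 7 = 7.

7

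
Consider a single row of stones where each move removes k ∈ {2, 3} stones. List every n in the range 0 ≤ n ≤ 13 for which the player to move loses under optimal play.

Compute g(0), g(1), … for moves {2, 3}:
g(0) = mex{} = 0
g(1) = mex{} = 0
g(2) = mex{0} = 1
g(3) = mex{0} = 1
g(4) = mex{0,1} = 2
g(5) = mex{1} = 0
g(6) = mex{1,2} = 0
g(7) = mex{0,2} = 1
g(8) = mex{0} = 1
g(9) = mex{0,1} = 2
g(10) = mex{1} = 0
g(11) = mex{1,2} = 0
g(12) = mex{0,2} = 1
g(13) = mex{0} = 1
The P-positions (g = 0) in 0..13 are 0, 1, 5, 6, 10, 11.

0, 1, 5, 6, 10, 11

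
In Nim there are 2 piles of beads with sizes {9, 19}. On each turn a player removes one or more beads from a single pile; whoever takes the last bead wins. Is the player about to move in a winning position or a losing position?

Winning position

In binary:
  01001  (9)
  10011  (19)
  -----
  11010  (26)
The nim-sum is 26 ≠ 0, so this is an N-position: the player to move can win.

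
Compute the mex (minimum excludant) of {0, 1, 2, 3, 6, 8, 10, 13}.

4

The values 0, 1, 2, 3 are all present; 4 is the first non-negative integer missing from the set.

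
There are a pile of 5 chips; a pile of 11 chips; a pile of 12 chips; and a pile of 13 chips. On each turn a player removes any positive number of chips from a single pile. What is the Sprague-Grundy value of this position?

15

Nim-sum: 5 ⊕ 11 ⊕ 12 ⊕ 13 = 15.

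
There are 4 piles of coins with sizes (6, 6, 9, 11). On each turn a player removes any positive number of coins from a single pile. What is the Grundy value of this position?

Nim-sum: 6 XOR 6 XOR 9 XOR 11 = 2.

2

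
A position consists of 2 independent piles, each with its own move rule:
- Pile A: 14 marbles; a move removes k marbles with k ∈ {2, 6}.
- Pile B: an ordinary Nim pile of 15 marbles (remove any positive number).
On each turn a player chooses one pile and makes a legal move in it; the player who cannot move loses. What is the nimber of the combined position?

Grundy values for pile A (subtraction set {2, 6}):
g(0) = mex{} = 0
g(1) = mex{} = 0
g(2) = mex{0} = 1
g(3) = mex{0} = 1
g(4) = mex{1} = 0
g(5) = mex{1} = 0
g(6) = mex{0} = 1
g(7) = mex{0} = 1
g(8) = mex{1} = 0
g(9) = mex{1} = 0
g(10) = mex{0} = 1
g(11) = mex{0} = 1
g(12) = mex{1} = 0
g(13) = mex{1} = 0
g(14) = mex{0} = 1
So g(14) = 1.
Pile B is a plain Nim pile of size 15, so its Grundy value is 15.
The value of a disjunctive sum is the nim-sum of the parts.
Combined value = 1 ⊕ 15 = 14.

14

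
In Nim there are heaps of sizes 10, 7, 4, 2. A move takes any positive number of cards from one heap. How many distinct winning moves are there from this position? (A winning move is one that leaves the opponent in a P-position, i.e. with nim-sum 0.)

Nim-sum: 10 ^ 7 ^ 4 ^ 2 = 11.
The overall nim-sum is X = 11. A heap of size p has a winning move iff p XOR X < p (reduce it to p XOR X).
  10: 10 XOR 11 = 1 < 10 — winning move (to 1).
  7: 7 XOR 11 = 12 ≥ 7 — no move.
  4: 4 XOR 11 = 15 ≥ 4 — no move.
  2: 2 XOR 11 = 9 ≥ 2 — no move.
That gives 1 winning move.

1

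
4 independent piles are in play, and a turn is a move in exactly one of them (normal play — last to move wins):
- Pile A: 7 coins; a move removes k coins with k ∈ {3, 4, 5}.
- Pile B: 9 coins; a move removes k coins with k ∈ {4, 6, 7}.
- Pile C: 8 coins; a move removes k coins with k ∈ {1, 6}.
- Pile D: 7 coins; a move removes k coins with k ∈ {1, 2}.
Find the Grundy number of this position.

0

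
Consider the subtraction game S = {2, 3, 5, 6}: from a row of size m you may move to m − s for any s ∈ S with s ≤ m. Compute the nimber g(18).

1

Compute g(0), g(1), … for moves {2, 3, 5, 6}:
k:     0  1  2  3  4  5  6  7  8  9 10 11 12 13 14 15 16 17 18
g(k):  0  0  1  1  2  2  3  3  0  0  1  1  2  2  3  3  0  0  1
So g(18) = 1.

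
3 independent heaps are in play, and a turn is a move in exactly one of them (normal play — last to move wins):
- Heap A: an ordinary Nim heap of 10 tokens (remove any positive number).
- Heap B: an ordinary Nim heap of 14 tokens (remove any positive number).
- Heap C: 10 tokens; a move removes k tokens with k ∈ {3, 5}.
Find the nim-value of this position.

4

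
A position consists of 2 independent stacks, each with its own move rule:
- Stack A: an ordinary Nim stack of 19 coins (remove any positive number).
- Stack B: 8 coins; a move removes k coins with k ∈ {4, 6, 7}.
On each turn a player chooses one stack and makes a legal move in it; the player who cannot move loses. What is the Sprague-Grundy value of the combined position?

17

Stack A is a plain Nim stack of size 19, so its Grundy value is 19.
Grundy values for stack B (subtraction set {4, 6, 7}):
g(0) = mex{} = 0
g(1) = mex{} = 0
g(2) = mex{} = 0
g(3) = mex{} = 0
g(4) = mex{0} = 1
g(5) = mex{0} = 1
g(6) = mex{0} = 1
g(7) = mex{0} = 1
g(8) = mex{0,1} = 2
So g(8) = 2.
By the Sprague-Grundy theorem, the Grundy value of a sum of independent games is the XOR of the component values.
Combined value = 19 ⊕ 2 = 17.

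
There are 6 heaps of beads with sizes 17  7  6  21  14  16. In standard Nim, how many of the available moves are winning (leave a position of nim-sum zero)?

3

Nim-sum: 17 ^ 7 ^ 6 ^ 21 ^ 14 ^ 16 = 27.
The overall nim-sum is X = 27. A heap of size p has a winning move iff p XOR X < p (reduce it to p XOR X).
  17: 17 XOR 27 = 10 < 17 — winning move (to 10).
  7: 7 XOR 27 = 28 ≥ 7 — no move.
  6: 6 XOR 27 = 29 ≥ 6 — no move.
  21: 21 XOR 27 = 14 < 21 — winning move (to 14).
  14: 14 XOR 27 = 21 ≥ 14 — no move.
  16: 16 XOR 27 = 11 < 16 — winning move (to 11).
That gives 3 winning moves.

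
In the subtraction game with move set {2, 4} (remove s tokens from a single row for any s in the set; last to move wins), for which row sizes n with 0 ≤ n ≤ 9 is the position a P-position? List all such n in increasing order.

0, 1, 6, 7

Compute g(0), g(1), … for moves {2, 4}:
g(0) = mex{} = 0
g(1) = mex{} = 0
g(2) = mex{0} = 1
g(3) = mex{0} = 1
g(4) = mex{0,1} = 2
g(5) = mex{0,1} = 2
g(6) = mex{1,2} = 0
g(7) = mex{1,2} = 0
g(8) = mex{0,2} = 1
g(9) = mex{0,2} = 1
The P-positions (g = 0) in 0..9 are 0, 1, 6, 7.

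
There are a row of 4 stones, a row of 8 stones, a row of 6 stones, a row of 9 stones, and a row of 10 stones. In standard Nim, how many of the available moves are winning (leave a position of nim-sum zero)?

3

Nim-sum: 4 ^ 8 ^ 6 ^ 9 ^ 10 = 9.
The overall nim-sum is X = 9. A row of size p has a winning move iff p XOR X < p (reduce it to p XOR X).
  4: 4 XOR 9 = 13 ≥ 4 — no move.
  8: 8 XOR 9 = 1 < 8 — winning move (to 1).
  6: 6 XOR 9 = 15 ≥ 6 — no move.
  9: 9 XOR 9 = 0 < 9 — winning move (to 0).
  10: 10 XOR 9 = 3 < 10 — winning move (to 3).
That gives 3 winning moves.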